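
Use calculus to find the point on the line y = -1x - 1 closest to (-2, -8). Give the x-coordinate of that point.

5/2

Minimize D(x)^2 = (x + 2)^2 + (-x + 7)^2.
d/dx[D^2] = 2(x + 2) + 2·(-1)·(-x + 7) = 0 ⇒ x = 5/2.
Then y = -7/2 and the distance is √(81/2) ≈ 6.3640.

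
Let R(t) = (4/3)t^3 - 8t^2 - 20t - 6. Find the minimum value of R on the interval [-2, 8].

-418/3

R'(t) = 4t^2 - 16t - 20, which vanishes at t = -1 and t = 5.
Evaluating at the critical points and endpoints: R(-2) = -26/3,  R(-1) = 14/3,  R(5) = -418/3,  R(8) = 14/3.
The minimum over the interval is -418/3, attained at t = 5.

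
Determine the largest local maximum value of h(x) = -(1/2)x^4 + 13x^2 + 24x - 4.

172

h'(x) = -2x^3 + 26x + 24. Setting h'(x) = 0 gives x ∈ {-3, -1, 4}.
h''(x) = -6x^2 + 26. h''(-3) = -28 < 0 ⇒ local maximum; h''(-1) = 20 > 0 ⇒ local minimum; h''(4) = -70 < 0 ⇒ local maximum.
Thus h has its largest local maximum at x = 4, with value 172.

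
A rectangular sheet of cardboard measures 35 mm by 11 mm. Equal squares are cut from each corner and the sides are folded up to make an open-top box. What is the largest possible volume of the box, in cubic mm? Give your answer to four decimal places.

450.0000

With cut size x, the volume is V(x) = x(35 − 2x)(11 − 2x) for 0 < x < 5.5.
V'(x) = 12x^2 − 184x + 385. Setting V'(x) = 0 gives x ≈ 2.5000 (the root in (0, 5.5)).
V''(x) = 24x − 184 is negative there, so this is the maximum; V ≈ 450.0000.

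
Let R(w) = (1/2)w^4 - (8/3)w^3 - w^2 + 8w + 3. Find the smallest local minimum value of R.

Critical points: R'(w) = 2w^3 - 8w^2 - 2w + 8 vanishes at w = -1, 1, 4.
R''(w) = 6w^2 - 16w - 2. R''(-1) = 20 > 0 ⇒ local minimum; R''(1) = -12 < 0 ⇒ local maximum; R''(4) = 30 > 0 ⇒ local minimum.
So the smallest local minimum value is R(4) = -71/3.

-71/3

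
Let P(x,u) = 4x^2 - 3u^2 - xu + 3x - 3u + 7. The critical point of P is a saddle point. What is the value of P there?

7

∂P/∂x = 8x - u + 3 = 0 and ∂P/∂u = -x - 6u - 3 = 0, so (x, u) = (-3/7, -3/7).
The Hessian has P_{xx} = 8, P_{uu} = -6, P_{xu} = -1, giving D = -49 < 0, so the point is a saddle point.
P(-3/7, -3/7) = 7.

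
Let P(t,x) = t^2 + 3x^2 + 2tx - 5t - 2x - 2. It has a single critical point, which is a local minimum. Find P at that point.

∂P/∂t = 2t + 2x - 5 = 0 and ∂P/∂x = 2t + 6x - 2 = 0, so (t, x) = (13/4, -3/4).
The Hessian has P_{tt} = 2, P_{xx} = 6, P_{tx} = 2, giving D = 8 > 0 with P_{tt} > 0, so the point is a local minimum.
P(13/4, -3/4) = -75/8.

-75/8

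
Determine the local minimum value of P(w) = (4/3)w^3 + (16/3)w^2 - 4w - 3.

P'(w) = 4w^2 + (32/3)w - 4. Setting P'(w) = 0 gives w ∈ {-3, 1/3}.
P''(w) = 8w + 32/3. P''(-3) = -40/3 < 0 ⇒ local maximum; P''(1/3) = 40/3 > 0 ⇒ local minimum.
So the local minimum value is P(1/3) = -299/81.

-299/81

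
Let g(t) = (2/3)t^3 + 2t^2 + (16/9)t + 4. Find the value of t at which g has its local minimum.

g'(t) = 2t^2 + 4t + 16/9. Setting g'(t) = 0 gives t ∈ {-4/3, -2/3}.
g''(t) = 4t + 4. g''(-4/3) = -4/3 < 0 ⇒ local maximum; g''(-2/3) = 4/3 > 0 ⇒ local minimum.
The local minimum is g(-2/3) = 284/81.

-2/3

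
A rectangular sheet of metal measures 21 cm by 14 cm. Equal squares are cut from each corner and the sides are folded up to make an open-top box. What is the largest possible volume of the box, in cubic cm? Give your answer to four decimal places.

362.3129

With cut size x, the volume is V(x) = x(21 − 2x)(14 − 2x) for 0 < x < 7.
V'(x) = 12x^2 − 140x + 294. Setting V'(x) = 0 gives x ≈ 2.7466 (the root in (0, 7)).
V''(x) = 24x − 140 is negative there, so this is the maximum; V ≈ 362.3129.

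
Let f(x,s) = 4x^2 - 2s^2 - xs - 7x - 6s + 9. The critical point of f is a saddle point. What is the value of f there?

35/3

∂f/∂x = 8x - s - 7 = 0 and ∂f/∂s = -x - 4s - 6 = 0, so (x, s) = (2/3, -5/3).
The Hessian has f_{xx} = 8, f_{ss} = -4, f_{xs} = -1, giving D = -33 < 0, so the point is a saddle point.
f(2/3, -5/3) = 35/3.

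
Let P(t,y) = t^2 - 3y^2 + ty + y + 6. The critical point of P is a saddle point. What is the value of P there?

79/13

∂P/∂t = 2t + y = 0 and ∂P/∂y = t - 6y + 1 = 0, so (t, y) = (-1/13, 2/13).
The Hessian has P_{tt} = 2, P_{yy} = -6, P_{ty} = 1, giving D = -13 < 0, so the point is a saddle point.
P(-1/13, 2/13) = 79/13.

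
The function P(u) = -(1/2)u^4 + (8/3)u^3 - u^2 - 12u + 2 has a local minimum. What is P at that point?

P'(u) = -2u^3 + 8u^2 - 2u - 12 = 0 at u = -1, 2, 3.
Since P''(u) = -6u^2 + 16u - 2, we get P''(-1) = -24 < 0 ⇒ local maximum; P''(2) = 6 > 0 ⇒ local minimum; P''(3) = -8 < 0 ⇒ local maximum.
So the local minimum value is P(2) = -38/3.

-38/3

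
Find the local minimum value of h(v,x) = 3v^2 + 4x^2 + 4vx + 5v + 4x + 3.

7/8

∂h/∂v = 6v + 4x + 5 = 0 and ∂h/∂x = 4v + 8x + 4 = 0, so (v, x) = (-3/4, -1/8).
The Hessian has h_{vv} = 6, h_{xx} = 8, h_{vx} = 4, giving D = 32 > 0 with h_{vv} > 0, so the point is a local minimum.
h(-3/4, -1/8) = 7/8.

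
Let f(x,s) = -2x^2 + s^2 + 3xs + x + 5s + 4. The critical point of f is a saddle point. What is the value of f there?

∂f/∂x = -4x + 3s + 1 = 0 and ∂f/∂s = 3x + 2s + 5 = 0, so (x, s) = (-13/17, -23/17).
The Hessian has f_{xx} = -4, f_{ss} = 2, f_{xs} = 3, giving D = -17 < 0, so the point is a saddle point.
f(-13/17, -23/17) = 4/17.

4/17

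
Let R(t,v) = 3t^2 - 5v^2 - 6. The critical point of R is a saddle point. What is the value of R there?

∂R/∂t = 6t = 0 and ∂R/∂v = -10v = 0, so (t, v) = (0, 0).
The Hessian has R_{tt} = 6, R_{vv} = -10, R_{tv} = 0, giving D = -60 < 0, so the point is a saddle point.
R(0, 0) = -6.

-6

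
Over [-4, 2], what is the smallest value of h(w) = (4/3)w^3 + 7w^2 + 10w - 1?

h'(w) = 4w^2 + 14w + 10, which vanishes at w = -5/2 and w = -1.
Candidates: h(-4) = -43/3, h(-5/2) = -37/12, h(-1) = -16/3, h(2) = 173/3.
Hence the absolute minimum is -43/3 at w = -4.

-43/3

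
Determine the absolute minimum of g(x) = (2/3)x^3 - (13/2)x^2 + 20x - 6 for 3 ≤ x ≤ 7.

The derivative is 2x^2 - 13x + 20, whose only zero in [3, 7] is x = 4.
Compare values at every candidate in [3, 7]: g(3) = 27/2,  g(4) = 38/3,  g(7) = 265/6.
Hence the absolute minimum is 38/3 at x = 4.

38/3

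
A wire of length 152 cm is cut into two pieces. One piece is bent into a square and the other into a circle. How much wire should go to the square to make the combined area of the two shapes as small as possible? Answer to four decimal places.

85.1351

Let x be the length used for the square. Square side x/4; circle radius (152−x)/(2π).
A(x) = (x/4)² + π·((152−x)/(2π))² = x²/16 + (152−x)²/(4π) for 0 ≤ x ≤ 152. A'(x) = x/8 − (152−x)/(2π) = 0 gives x = 4·152/(π+4) ≈ 85.1351.
A'' = 1/8 + 1/(2π) > 0, so this gives the minimum combined area; x ≈ 85.1351 cm to the square.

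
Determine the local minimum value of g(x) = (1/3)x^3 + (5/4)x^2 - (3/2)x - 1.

-67/48

g'(x) = x^2 + (5/2)x - 3/2 = 0 at x = -3, 1/2.
g''(x) = 2x + 5/2. g''(-3) = -7/2 < 0 ⇒ local maximum; g''(1/2) = 7/2 > 0 ⇒ local minimum.
So the local minimum value is g(1/2) = -67/48.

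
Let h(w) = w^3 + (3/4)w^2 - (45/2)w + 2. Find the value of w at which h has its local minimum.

5/2

h'(w) = 3w^2 + (3/2)w - 45/2 = 0 at w = -3, 5/2.
Second-derivative test with h''(w) = 6w + 3/2: h''(-3) = -33/2 < 0 ⇒ local maximum; h''(5/2) = 33/2 > 0 ⇒ local minimum.
So the local minimum value is h(5/2) = -543/16.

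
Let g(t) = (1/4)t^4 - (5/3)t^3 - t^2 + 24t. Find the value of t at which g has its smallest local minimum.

Critical points: g'(t) = t^3 - 5t^2 - 2t + 24 vanishes at t = -2, 3, 4.
Since g''(t) = 3t^2 - 10t - 2, we get g''(-2) = 30 > 0 ⇒ local minimum; g''(3) = -5 < 0 ⇒ local maximum; g''(4) = 6 > 0 ⇒ local minimum.
Thus g has its smallest local minimum at t = -2, with value -104/3.

-2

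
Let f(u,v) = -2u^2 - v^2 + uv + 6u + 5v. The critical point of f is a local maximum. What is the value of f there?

∂f/∂u = -4u + v + 6 = 0 and ∂f/∂v = u - 2v + 5 = 0, so (u, v) = (17/7, 26/7).
The Hessian has f_{uu} = -4, f_{vv} = -2, f_{uv} = 1, giving D = 7 > 0 with f_{uu} < 0, so the point is a local maximum.
f(17/7, 26/7) = 116/7.

116/7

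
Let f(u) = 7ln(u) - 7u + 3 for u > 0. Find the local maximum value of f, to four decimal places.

f'(u) = 7/u − 7 = 0 gives u = 1.
f''(u) = -7/u², which is negative for u > 0, so this is a local maximum.
f(1) = 7·ln(1) - 7 + 3 ≈ -4.0000.

-4.0000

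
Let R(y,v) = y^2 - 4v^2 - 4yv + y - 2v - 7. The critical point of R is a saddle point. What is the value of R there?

∂R/∂y = 2y - 4v + 1 = 0 and ∂R/∂v = -4y - 8v - 2 = 0, so (y, v) = (-1/2, 0).
The Hessian has R_{yy} = 2, R_{vv} = -8, R_{yv} = -4, giving D = -32 < 0, so the point is a saddle point.
R(-1/2, 0) = -29/4.

-29/4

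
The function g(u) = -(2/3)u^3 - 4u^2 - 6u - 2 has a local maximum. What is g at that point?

g'(u) = -2u^2 - 8u - 6 = 0 at u = -3, -1.
Since g''(u) = -4u - 8, we get g''(-3) = 4 > 0 ⇒ local minimum; g''(-1) = -4 < 0 ⇒ local maximum.
Thus g has its local maximum at u = -1, with value 2/3.

2/3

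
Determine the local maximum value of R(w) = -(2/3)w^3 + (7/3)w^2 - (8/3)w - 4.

-404/81

R'(w) = -2w^2 + (14/3)w - 8/3 = 0 at w = 1, 4/3.
R''(w) = -4w + 14/3. R''(1) = 2/3 > 0 ⇒ local minimum; R''(4/3) = -2/3 < 0 ⇒ local maximum.
The local maximum is R(4/3) = -404/81.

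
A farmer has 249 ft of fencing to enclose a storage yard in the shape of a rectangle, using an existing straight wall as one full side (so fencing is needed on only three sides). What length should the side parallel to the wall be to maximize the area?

Let the sides perpendicular to the wall have length x and the parallel side y, so 2x + y = 249 and the area is A = xy = x(249 − 2x).
A'(x) = 249 − 4x = 0 gives x = 249/4, and A''(x) = −4 < 0 confirms a maximum.
Then y = 249 − 2·249/4 = 249/2 and A = 62001/8.

249/2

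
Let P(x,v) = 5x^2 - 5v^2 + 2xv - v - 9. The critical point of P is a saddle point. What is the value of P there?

-931/104

∂P/∂x = 10x + 2v = 0 and ∂P/∂v = 2x - 10v - 1 = 0, so (x, v) = (1/52, -5/52).
The Hessian has P_{xx} = 10, P_{vv} = -10, P_{xv} = 2, giving D = -104 < 0, so the point is a saddle point.
P(1/52, -5/52) = -931/104.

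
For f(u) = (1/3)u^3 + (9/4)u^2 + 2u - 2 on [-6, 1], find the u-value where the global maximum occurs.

-4

The derivative is u^2 + (9/2)u + 2, which vanishes at u = -4 and u = -1/2.
Candidates: f(-6) = -5,  f(-4) = 14/3,  f(-1/2) = -119/48,  f(1) = 31/12.
The maximum over the interval is 14/3, attained at u = -4.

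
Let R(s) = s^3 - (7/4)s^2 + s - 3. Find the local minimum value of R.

Critical points: R'(s) = 3s^2 - (7/2)s + 1 vanishes at s = 1/2, 2/3.
Since R''(s) = 6s - 7/2, we get R''(1/2) = -1/2 < 0 ⇒ local maximum; R''(2/3) = 1/2 > 0 ⇒ local minimum.
So the local minimum value is R(2/3) = -76/27.

-76/27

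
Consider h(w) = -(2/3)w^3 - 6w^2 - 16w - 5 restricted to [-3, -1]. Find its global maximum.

25/3

h'(w) = -2w^2 - 12w - 16, whose only zero in [-3, -1] is w = -2.
Compare values at every candidate in [-3, -1]: h(-3) = 7, h(-2) = 25/3, h(-1) = 17/3.
So the maximum is h(-2) = 25/3.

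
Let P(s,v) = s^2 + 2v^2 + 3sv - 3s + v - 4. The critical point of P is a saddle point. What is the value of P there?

∂P/∂s = 2s + 3v - 3 = 0 and ∂P/∂v = 3s + 4v + 1 = 0, so (s, v) = (-15, 11).
The Hessian has P_{ss} = 2, P_{vv} = 4, P_{sv} = 3, giving D = -1 < 0, so the point is a saddle point.
P(-15, 11) = 24.

24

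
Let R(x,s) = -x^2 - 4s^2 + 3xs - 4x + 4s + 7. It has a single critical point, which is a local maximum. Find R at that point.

81/7

∂R/∂x = -2x + 3s - 4 = 0 and ∂R/∂s = 3x - 8s + 4 = 0, so (x, s) = (-20/7, -4/7).
The Hessian has R_{xx} = -2, R_{ss} = -8, R_{xs} = 3, giving D = 7 > 0 with R_{xx} < 0, so the point is a local maximum.
R(-20/7, -4/7) = 81/7.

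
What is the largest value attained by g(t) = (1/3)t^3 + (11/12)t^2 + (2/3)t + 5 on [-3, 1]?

g'(t) = t^2 + (11/6)t + 2/3, which vanishes at t = -4/3 and t = -1/2.
Evaluating at the critical points and endpoints: g(-3) = 9/4; g(-4/3) = 401/81; g(-1/2) = 233/48; g(1) = 83/12.
Hence the absolute maximum is 83/12 at t = 1.

83/12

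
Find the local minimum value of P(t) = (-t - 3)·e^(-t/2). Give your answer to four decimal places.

-3.2974

By the product rule, P'(t) = ((1/2)t + 1/2)·e^(-t/2). Since e^(-t/2) > 0, the only critical point is t = -1.
P''(-1) has the same sign as 1/2 > 0, so this is a local minimum.
P(-1) = (-2)·e^(1/2) ≈ -3.2974.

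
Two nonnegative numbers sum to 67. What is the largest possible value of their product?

4489/4

With x + y = 67, the product is P(x) = x(67 − x).
P'(x) = 67 − 2x = 0 gives x = 67/2; P'' = −2 < 0, so this is the maximum.
P = 67/2·67/2 = 4489/4.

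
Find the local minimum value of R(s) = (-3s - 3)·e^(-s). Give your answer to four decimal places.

By the product rule, R'(s) = (3s)·e^(-s). Since e^(-s) > 0, the only critical point is s = 0.
R''(0) has the same sign as 3 > 0, so this is a local minimum.
R(0) = (-3)·e^(0) ≈ -3.0000.

-3.0000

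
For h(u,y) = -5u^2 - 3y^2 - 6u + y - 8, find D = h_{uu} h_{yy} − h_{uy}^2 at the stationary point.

∂h/∂u = -10u - 6 = 0 and ∂h/∂y = -6y + 1 = 0, so (u, y) = (-3/5, 1/6).
The Hessian has h_{uu} = -10, h_{yy} = -6, h_{uy} = 0, giving D = 60 > 0 with h_{uu} < 0, so the point is a local maximum.
D = (-10)·(-6) − (0)^2 = 60.

60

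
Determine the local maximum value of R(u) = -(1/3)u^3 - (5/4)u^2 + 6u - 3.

R'(u) = -u^2 - (5/2)u + 6. Setting R'(u) = 0 gives u ∈ {-4, 3/2}.
Second-derivative test with R''(u) = -2u - 5/2: R''(-4) = 11/2 > 0 ⇒ local minimum; R''(3/2) = -11/2 < 0 ⇒ local maximum.
The local maximum is R(3/2) = 33/16.

33/16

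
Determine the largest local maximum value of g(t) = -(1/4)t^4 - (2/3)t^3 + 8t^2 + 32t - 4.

Critical points: g'(t) = -t^3 - 2t^2 + 16t + 32 vanishes at t = -4, -2, 4.
Since g''(t) = -3t^2 - 4t + 16, we get g''(-4) = -16 < 0 ⇒ local maximum; g''(-2) = 12 > 0 ⇒ local minimum; g''(4) = -48 < 0 ⇒ local maximum.
Thus g has its largest local maximum at t = 4, with value 436/3.

436/3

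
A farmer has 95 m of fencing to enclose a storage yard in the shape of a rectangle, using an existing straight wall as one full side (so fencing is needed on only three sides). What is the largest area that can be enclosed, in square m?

9025/8

Let the sides perpendicular to the wall have length x and the parallel side y, so 2x + y = 95 and the area is A = xy = x(95 − 2x).
A'(x) = 95 − 4x = 0 gives x = 95/4, and A''(x) = −4 < 0 confirms a maximum.
Then y = 95 − 2·95/4 = 95/2 and A = 9025/8.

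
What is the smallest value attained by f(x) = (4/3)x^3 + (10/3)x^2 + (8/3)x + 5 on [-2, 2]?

Differentiating, f'(x) = 4x^2 + (20/3)x + 8/3; which vanishes at x = -1 and x = -2/3.
Evaluating at the critical points and endpoints: f(-2) = 7/3, f(-1) = 13/3, f(-2/3) = 349/81, f(2) = 103/3.
The minimum over the interval is 7/3, attained at x = -2.

7/3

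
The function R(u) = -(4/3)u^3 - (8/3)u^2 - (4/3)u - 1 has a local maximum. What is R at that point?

R'(u) = -4u^2 - (16/3)u - 4/3. Setting R'(u) = 0 gives u ∈ {-1, -1/3}.
Since R''(u) = -8u - 16/3, we get R''(-1) = 8/3 > 0 ⇒ local minimum; R''(-1/3) = -8/3 < 0 ⇒ local maximum.
Thus R has its local maximum at u = -1/3, with value -65/81.

-65/81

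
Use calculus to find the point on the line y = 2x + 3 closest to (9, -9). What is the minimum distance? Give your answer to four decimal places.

13.4164

Minimize D(x)^2 = (x - 9)^2 + (2x + 12)^2.
d/dx[D^2] = 2(x - 9) + 2·2·(2x + 12) = 0 ⇒ x = -3.
Then y = -3 and the distance is √(180) ≈ 13.4164.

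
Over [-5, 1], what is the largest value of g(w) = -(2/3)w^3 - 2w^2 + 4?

112/3

Differentiating, g'(w) = -2w^2 - 4w; which vanishes at w = -2 and w = 0.
Compare values at every candidate in [-5, 1]: g(-5) = 112/3, g(-2) = 4/3, g(0) = 4, g(1) = 4/3.
So the maximum is g(-5) = 112/3.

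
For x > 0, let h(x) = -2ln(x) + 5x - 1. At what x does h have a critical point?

2/5

h'(x) = -2/x + 5 = 0 gives x = 2/5.
h''(x) = 2/x², which is positive for x > 0, so this is a local minimum.
h(2/5) = -2·ln(2/5) + 2 - 1 ≈ 2.8326.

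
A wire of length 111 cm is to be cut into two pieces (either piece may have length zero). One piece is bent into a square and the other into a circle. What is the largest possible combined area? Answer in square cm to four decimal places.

Let x be the length used for the square. Square side x/4; circle radius (111−x)/(2π).
A(x) = (x/4)² + π·((111−x)/(2π))² = x²/16 + (111−x)²/(4π) for 0 ≤ x ≤ 111. A'(x) = x/8 − (111−x)/(2π) = 0 gives x = 4·111/(π+4) ≈ 62.1710.
A'' > 0, so the interior critical point is a minimum; the maximum is at an endpoint. A(0) = 980.4740 and A(111) = 770.0625, so the largest area is 980.4740.

980.4740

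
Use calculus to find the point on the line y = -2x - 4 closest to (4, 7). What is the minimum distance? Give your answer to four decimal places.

Minimize D(x)^2 = (x - 4)^2 + (-2x - 11)^2.
d/dx[D^2] = 2(x - 4) + 2·(-2)·(-2x - 11) = 0 ⇒ x = -18/5.
Then y = 16/5 and the distance is √(361/5) ≈ 8.4971.

8.4971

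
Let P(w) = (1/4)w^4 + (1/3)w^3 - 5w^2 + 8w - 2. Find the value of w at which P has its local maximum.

Critical points: P'(w) = w^3 + w^2 - 10w + 8 vanishes at w = -4, 1, 2.
Second-derivative test with P''(w) = 3w^2 + 2w - 10: P''(-4) = 30 > 0 ⇒ local minimum; P''(1) = -5 < 0 ⇒ local maximum; P''(2) = 6 > 0 ⇒ local minimum.
Thus P has its local maximum at w = 1, with value 19/12.

1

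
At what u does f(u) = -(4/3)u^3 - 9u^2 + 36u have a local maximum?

f'(u) = -4u^2 - 18u + 36. Setting f'(u) = 0 gives u ∈ {-6, 3/2}.
Second-derivative test with f''(u) = -8u - 18: f''(-6) = 30 > 0 ⇒ local minimum; f''(3/2) = -30 < 0 ⇒ local maximum.
So the local maximum value is f(3/2) = 117/4.

3/2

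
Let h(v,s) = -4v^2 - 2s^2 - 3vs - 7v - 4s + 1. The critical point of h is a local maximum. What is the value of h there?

∂h/∂v = -8v - 3s - 7 = 0 and ∂h/∂s = -3v - 4s - 4 = 0, so (v, s) = (-16/23, -11/23).
The Hessian has h_{vv} = -8, h_{ss} = -4, h_{vs} = -3, giving D = 23 > 0 with h_{vv} < 0, so the point is a local maximum.
h(-16/23, -11/23) = 101/23.

101/23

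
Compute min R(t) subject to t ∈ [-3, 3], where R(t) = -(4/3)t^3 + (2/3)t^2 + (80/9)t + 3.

-365/81

The derivative is -4t^2 + (4/3)t + 80/9, which vanishes at t = -4/3 and t = 5/3.
Evaluating at the critical points and endpoints: R(-3) = 55/3; R(-4/3) = -365/81; R(5/3) = 1093/81; R(3) = -1/3.
The minimum over the interval is -365/81, attained at t = -4/3.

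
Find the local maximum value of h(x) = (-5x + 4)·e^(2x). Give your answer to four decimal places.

By the product rule, h'(x) = (-10x + 3)·e^(2x). Since e^(2x) > 0, the only critical point is x = 3/10.
h''(3/10) has the same sign as -10 < 0, so this is a local maximum.
h(3/10) = (5/2)·e^(3/5) ≈ 4.5553.

4.5553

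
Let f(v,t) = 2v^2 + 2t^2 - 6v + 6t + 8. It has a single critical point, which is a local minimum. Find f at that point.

-1

∂f/∂v = 4v - 6 = 0 and ∂f/∂t = 4t + 6 = 0, so (v, t) = (3/2, -3/2).
The Hessian has f_{vv} = 4, f_{tt} = 4, f_{vt} = 0, giving D = 16 > 0 with f_{vv} > 0, so the point is a local minimum.
f(3/2, -3/2) = -1.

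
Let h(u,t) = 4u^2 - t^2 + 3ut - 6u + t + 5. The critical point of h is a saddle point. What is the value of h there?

∂h/∂u = 8u + 3t - 6 = 0 and ∂h/∂t = 3u - 2t + 1 = 0, so (u, t) = (9/25, 26/25).
The Hessian has h_{uu} = 8, h_{tt} = -2, h_{ut} = 3, giving D = -25 < 0, so the point is a saddle point.
h(9/25, 26/25) = 111/25.

111/25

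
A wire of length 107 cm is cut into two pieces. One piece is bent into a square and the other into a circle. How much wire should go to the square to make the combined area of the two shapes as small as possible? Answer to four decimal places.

Let x be the length used for the square. Square side x/4; circle radius (107−x)/(2π).
A(x) = (x/4)² + π·((107−x)/(2π))² = x²/16 + (107−x)²/(4π) for 0 ≤ x ≤ 107. A'(x) = x/8 − (107−x)/(2π) = 0 gives x = 4·107/(π+4) ≈ 59.9306.
A'' = 1/8 + 1/(2π) > 0, so this gives the minimum combined area; x ≈ 59.9306 cm to the square.

59.9306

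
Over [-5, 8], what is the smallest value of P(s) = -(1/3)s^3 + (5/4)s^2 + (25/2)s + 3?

-731/48

P'(s) = -s^2 + (5/2)s + 25/2, which vanishes at s = -5/2 and s = 5.
Candidates: P(-5) = 161/12; P(-5/2) = -731/48; P(5) = 661/12; P(8) = 37/3.
Hence the absolute minimum is -731/48 at s = -5/2.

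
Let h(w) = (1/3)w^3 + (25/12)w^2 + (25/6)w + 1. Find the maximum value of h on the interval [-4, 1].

The derivative is w^2 + (25/6)w + 25/6, which vanishes at w = -5/2 and w = -5/3.
Candidates: h(-4) = -11/3; h(-5/2) = -77/48; h(-5/3) = -551/324; h(1) = 91/12.
So the maximum is h(1) = 91/12.

91/12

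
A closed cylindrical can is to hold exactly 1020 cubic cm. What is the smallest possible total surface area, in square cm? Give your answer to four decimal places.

With radius r and height h, πr²h = 1020 so h = 1020/(πr²), and S(r) = 2πr² + 2πrh = 2πr² + 2·1020/r.
S'(r) = 4πr − 2·1020/r² = 0 ⇒ r³ = 1020/(2π), so r ≈ 5.4552 and h = 2r ≈ 10.9103.
S''(r) = 4π + 4·1020/r³ > 0, so this is the minimum; S ≈ 560.9377.

560.9377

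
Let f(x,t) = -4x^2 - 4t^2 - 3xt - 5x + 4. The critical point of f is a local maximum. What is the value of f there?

∂f/∂x = -8x - 3t - 5 = 0 and ∂f/∂t = -3x - 8t = 0, so (x, t) = (-8/11, 3/11).
The Hessian has f_{xx} = -8, f_{tt} = -8, f_{xt} = -3, giving D = 55 > 0 with f_{xx} < 0, so the point is a local maximum.
f(-8/11, 3/11) = 64/11.

64/11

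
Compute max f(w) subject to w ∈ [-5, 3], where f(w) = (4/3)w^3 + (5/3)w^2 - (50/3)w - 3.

Differentiating, f'(w) = 4w^2 + (10/3)w - 50/3; which vanishes at w = -5/2 and w = 5/3.
Candidates: f(-5) = -134/3, f(-5/2) = 113/4, f(5/3) = -1618/81, f(3) = -2.
So the maximum is f(-5/2) = 113/4.

113/4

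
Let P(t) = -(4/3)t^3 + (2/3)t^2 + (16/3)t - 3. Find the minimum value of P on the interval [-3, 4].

-169/3

The derivative is -4t^2 + (4/3)t + 16/3, which vanishes at t = -1 and t = 4/3.
Evaluating at the critical points and endpoints: P(-3) = 23,  P(-1) = -19/3,  P(4/3) = 173/81,  P(4) = -169/3.
Hence the absolute minimum is -169/3 at t = 4.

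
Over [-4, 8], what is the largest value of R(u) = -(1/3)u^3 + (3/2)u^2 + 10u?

The derivative is -u^2 + 3u + 10, which vanishes at u = -2 and u = 5.
Evaluating at the critical points and endpoints: R(-4) = 16/3,  R(-2) = -34/3,  R(5) = 275/6,  R(8) = 16/3.
Hence the absolute maximum is 275/6 at u = 5.

275/6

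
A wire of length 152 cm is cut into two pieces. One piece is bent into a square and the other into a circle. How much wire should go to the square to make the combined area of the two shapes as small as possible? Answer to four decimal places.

Let x be the length used for the square. Square side x/4; circle radius (152−x)/(2π).
A(x) = (x/4)² + π·((152−x)/(2π))² = x²/16 + (152−x)²/(4π) for 0 ≤ x ≤ 152. A'(x) = x/8 − (152−x)/(2π) = 0 gives x = 4·152/(π+4) ≈ 85.1351.
A'' = 1/8 + 1/(2π) > 0, so this gives the minimum combined area; x ≈ 85.1351 cm to the square.

85.1351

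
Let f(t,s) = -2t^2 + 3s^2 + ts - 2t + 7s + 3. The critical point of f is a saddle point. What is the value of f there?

∂f/∂t = -4t + s - 2 = 0 and ∂f/∂s = t + 6s + 7 = 0, so (t, s) = (-19/25, -26/25).
The Hessian has f_{tt} = -4, f_{ss} = 6, f_{ts} = 1, giving D = -25 < 0, so the point is a saddle point.
f(-19/25, -26/25) = 3/25.

3/25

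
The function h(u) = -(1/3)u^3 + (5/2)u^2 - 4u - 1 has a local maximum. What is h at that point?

h'(u) = -u^2 + 5u - 4 = 0 at u = 1, 4.
Second-derivative test with h''(u) = -2u + 5: h''(1) = 3 > 0 ⇒ local minimum; h''(4) = -3 < 0 ⇒ local maximum.
The local maximum is h(4) = 5/3.

5/3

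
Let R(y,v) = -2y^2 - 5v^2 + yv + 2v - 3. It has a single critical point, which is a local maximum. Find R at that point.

-109/39

∂R/∂y = -4y + v = 0 and ∂R/∂v = y - 10v + 2 = 0, so (y, v) = (2/39, 8/39).
The Hessian has R_{yy} = -4, R_{vv} = -10, R_{yv} = 1, giving D = 39 > 0 with R_{yy} < 0, so the point is a local maximum.
R(2/39, 8/39) = -109/39.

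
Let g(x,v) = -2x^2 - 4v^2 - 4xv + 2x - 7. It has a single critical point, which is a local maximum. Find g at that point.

-6

∂g/∂x = -4x - 4v + 2 = 0 and ∂g/∂v = -4x - 8v = 0, so (x, v) = (1, -1/2).
The Hessian has g_{xx} = -4, g_{vv} = -8, g_{xv} = -4, giving D = 16 > 0 with g_{xx} < 0, so the point is a local maximum.
g(1, -1/2) = -6.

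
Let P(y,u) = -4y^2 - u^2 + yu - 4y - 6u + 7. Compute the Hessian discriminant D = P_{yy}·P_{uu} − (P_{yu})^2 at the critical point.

15

∂P/∂y = -8y + u - 4 = 0 and ∂P/∂u = y - 2u - 6 = 0, so (y, u) = (-14/15, -52/15).
The Hessian has P_{yy} = -8, P_{uu} = -2, P_{yu} = 1, giving D = 15 > 0 with P_{yy} < 0, so the point is a local maximum.
D = (-8)·(-2) − (1)^2 = 15.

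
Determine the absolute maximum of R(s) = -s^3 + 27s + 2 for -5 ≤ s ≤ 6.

The derivative is -3s^2 + 27, which vanishes at s = -3 and s = 3.
Evaluating at the critical points and endpoints: R(-5) = -8,  R(-3) = -52,  R(3) = 56,  R(6) = -52.
The maximum over the interval is 56, attained at s = 3.

56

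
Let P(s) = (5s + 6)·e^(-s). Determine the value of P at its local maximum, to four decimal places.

6.1070

Differentiating with the product rule gives P'(s) = (-5s - 1)·e^(-s). Since e^(-s) > 0, the only critical point is s = -1/5.
P''(-1/5) has the same sign as -5 < 0, so this is a local maximum.
P(-1/5) = (5)·e^(1/5) ≈ 6.1070.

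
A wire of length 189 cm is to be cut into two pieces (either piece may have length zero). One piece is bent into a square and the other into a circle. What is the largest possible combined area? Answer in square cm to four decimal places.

2842.5869

Let x be the length used for the square. Square side x/4; circle radius (189−x)/(2π).
A(x) = (x/4)² + π·((189−x)/(2π))² = x²/16 + (189−x)²/(4π) for 0 ≤ x ≤ 189. A'(x) = x/8 − (189−x)/(2π) = 0 gives x = 4·189/(π+4) ≈ 105.8587.
A'' > 0, so the interior critical point is a minimum; the maximum is at an endpoint. A(0) = 2842.5869 and A(189) = 2232.5625, so the largest area is 2842.5869.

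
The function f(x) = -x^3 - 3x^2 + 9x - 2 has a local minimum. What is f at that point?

-29

Critical points: f'(x) = -3x^2 - 6x + 9 vanishes at x = -3, 1.
f''(x) = -6x - 6. f''(-3) = 12 > 0 ⇒ local minimum; f''(1) = -12 < 0 ⇒ local maximum.
The local minimum is f(-3) = -29.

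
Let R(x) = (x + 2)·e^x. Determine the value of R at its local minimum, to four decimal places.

By the product rule, R'(x) = (x + 3)·e^x. Since e^x > 0, the only critical point is x = -3.
R''(-3) has the same sign as 1 > 0, so this is a local minimum.
R(-3) = (-1)·e^(-3) ≈ -0.0498.

-0.0498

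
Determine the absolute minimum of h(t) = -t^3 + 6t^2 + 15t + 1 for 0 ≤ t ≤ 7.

h'(t) = -3t^2 + 12t + 15, whose only zero in [0, 7] is t = 5.
Evaluating at the critical points and endpoints: h(0) = 1, h(5) = 101, h(7) = 57.
Hence the absolute minimum is 1 at t = 0.

1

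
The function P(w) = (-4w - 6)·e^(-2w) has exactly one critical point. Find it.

-1

By the product rule, P'(w) = (8w + 8)·e^(-2w). Since e^(-2w) > 0, the only critical point is w = -1.
P''(-1) has the same sign as 8 > 0, so this is a local minimum.
P(-1) = (-2)·e^(2) ≈ -14.7781.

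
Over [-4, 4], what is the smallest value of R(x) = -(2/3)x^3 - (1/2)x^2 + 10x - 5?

R'(x) = -2x^2 - x + 10, which vanishes at x = -5/2 and x = 2.
Candidates: R(-4) = -31/3, R(-5/2) = -545/24, R(2) = 23/3, R(4) = -47/3.
So the minimum is R(-5/2) = -545/24.

-545/24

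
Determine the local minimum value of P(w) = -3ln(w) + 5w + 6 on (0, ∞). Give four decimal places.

10.5325

P'(w) = -3/w + 5 = 0 gives w = 3/5.
P''(w) = 3/w², which is positive for w > 0, so this is a local minimum.
P(3/5) = -3·ln(3/5) + 3 + 6 ≈ 10.5325.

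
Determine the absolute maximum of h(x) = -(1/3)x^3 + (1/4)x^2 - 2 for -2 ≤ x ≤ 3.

5/3

Differentiating, h'(x) = -x^2 + (1/2)x; which vanishes at x = 0 and x = 1/2.
Evaluating at the critical points and endpoints: h(-2) = 5/3, h(0) = -2, h(1/2) = -95/48, h(3) = -35/4.
The maximum over the interval is 5/3, attained at x = -2.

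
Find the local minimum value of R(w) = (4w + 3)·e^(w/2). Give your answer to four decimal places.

By the product rule, R'(w) = (2w + 11/2)·e^(w/2). Since e^(w/2) > 0, the only critical point is w = -11/4.
R''(-11/4) has the same sign as 2 > 0, so this is a local minimum.
R(-11/4) = (-8)·e^(-11/8) ≈ -2.0227.

-2.0227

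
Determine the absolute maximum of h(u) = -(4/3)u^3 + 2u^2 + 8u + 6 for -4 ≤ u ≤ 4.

274/3

h'(u) = -4u^2 + 4u + 8, which vanishes at u = -1 and u = 2.
Evaluating at the critical points and endpoints: h(-4) = 274/3,  h(-1) = 4/3,  h(2) = 58/3,  h(4) = -46/3.
So the maximum is h(-4) = 274/3.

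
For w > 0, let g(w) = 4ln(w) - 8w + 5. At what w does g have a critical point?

g'(w) = 4/w − 8 = 0 gives w = 1/2.
g''(w) = -4/w², which is negative for w > 0, so this is a local maximum.
g(1/2) = 4·ln(1/2) - 4 + 5 ≈ -1.7726.

1/2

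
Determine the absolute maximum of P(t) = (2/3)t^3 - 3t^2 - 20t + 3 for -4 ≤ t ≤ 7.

P'(t) = 2t^2 - 6t - 20, which vanishes at t = -2 and t = 5.
Compare values at every candidate in [-4, 7]: P(-4) = -23/3,  P(-2) = 77/3,  P(5) = -266/3,  P(7) = -166/3.
The maximum over the interval is 77/3, attained at t = -2.

77/3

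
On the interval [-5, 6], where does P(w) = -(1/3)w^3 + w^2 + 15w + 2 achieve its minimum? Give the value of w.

The derivative is -w^2 + 2w + 15, which vanishes at w = -3 and w = 5.
Evaluating at the critical points and endpoints: P(-5) = -19/3; P(-3) = -25; P(5) = 181/3; P(6) = 56.
The minimum over the interval is -25, attained at w = -3.

-3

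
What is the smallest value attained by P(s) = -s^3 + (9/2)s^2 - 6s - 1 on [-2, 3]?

P'(s) = -3s^2 + 9s - 6, which vanishes at s = 1 and s = 2.
Compare values at every candidate in [-2, 3]: P(-2) = 37,  P(1) = -7/2,  P(2) = -3,  P(3) = -11/2.
So the minimum is P(3) = -11/2.

-11/2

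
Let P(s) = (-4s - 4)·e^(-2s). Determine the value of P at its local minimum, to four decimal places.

-5.4366

By the product rule, P'(s) = (8s + 4)·e^(-2s). Since e^(-2s) > 0, the only critical point is s = -1/2.
P''(-1/2) has the same sign as 8 > 0, so this is a local minimum.
P(-1/2) = (-2)·e^(1) ≈ -5.4366.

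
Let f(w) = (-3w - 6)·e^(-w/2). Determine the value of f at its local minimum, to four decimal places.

f'(w) = (-3)·e^(-w/2) + (-3w - 6)·(-1/2)·e^(-w/2) = ((3/2)w)·e^(-w/2). Since e^(-w/2) > 0, the only critical point is w = 0.
f''(0) has the same sign as 3/2 > 0, so this is a local minimum.
f(0) = (-6)·e^(0) ≈ -6.0000.

-6.0000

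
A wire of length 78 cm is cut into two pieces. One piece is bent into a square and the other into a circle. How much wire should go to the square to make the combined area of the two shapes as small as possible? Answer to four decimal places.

43.6877

Let x be the length used for the square. Square side x/4; circle radius (78−x)/(2π).
A(x) = (x/4)² + π·((78−x)/(2π))² = x²/16 + (78−x)²/(4π) for 0 ≤ x ≤ 78. A'(x) = x/8 − (78−x)/(2π) = 0 gives x = 4·78/(π+4) ≈ 43.6877.
A'' = 1/8 + 1/(2π) > 0, so this gives the minimum combined area; x ≈ 43.6877 cm to the square.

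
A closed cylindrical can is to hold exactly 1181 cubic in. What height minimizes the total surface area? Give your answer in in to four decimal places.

With radius r and height h, πr²h = 1181 so h = 1181/(πr²), and S(r) = 2πr² + 2πrh = 2πr² + 2·1181/r.
S'(r) = 4πr − 2·1181/r² = 0 ⇒ r³ = 1181/(2π), so r ≈ 5.7283 and h = 2r ≈ 11.4565.
S''(r) = 4π + 4·1181/r³ > 0, so this is the minimum; S ≈ 618.5115.

11.4565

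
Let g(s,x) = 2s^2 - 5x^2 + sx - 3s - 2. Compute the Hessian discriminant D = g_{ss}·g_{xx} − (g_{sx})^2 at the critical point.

-41

∂g/∂s = 4s + x - 3 = 0 and ∂g/∂x = s - 10x = 0, so (s, x) = (30/41, 3/41).
The Hessian has g_{ss} = 4, g_{xx} = -10, g_{sx} = 1, giving D = -41 < 0, so the point is a saddle point.
D = (4)·(-10) − (1)^2 = -41.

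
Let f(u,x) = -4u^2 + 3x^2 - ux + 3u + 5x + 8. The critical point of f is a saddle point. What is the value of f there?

334/49

∂f/∂u = -8u - x + 3 = 0 and ∂f/∂x = -u + 6x + 5 = 0, so (u, x) = (23/49, -37/49).
The Hessian has f_{uu} = -8, f_{xx} = 6, f_{ux} = -1, giving D = -49 < 0, so the point is a saddle point.
f(23/49, -37/49) = 334/49.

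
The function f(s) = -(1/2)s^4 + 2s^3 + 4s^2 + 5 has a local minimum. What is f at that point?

Critical points: f'(s) = -2s^3 + 6s^2 + 8s vanishes at s = -1, 0, 4.
f''(s) = -6s^2 + 12s + 8. f''(-1) = -10 < 0 ⇒ local maximum; f''(0) = 8 > 0 ⇒ local minimum; f''(4) = -40 < 0 ⇒ local maximum.
The local minimum is f(0) = 5.

5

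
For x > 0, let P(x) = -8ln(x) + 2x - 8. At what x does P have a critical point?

4

P'(x) = -8/x + 2 = 0 gives x = 4.
P''(x) = 8/x², which is positive for x > 0, so this is a local minimum.
P(4) = -8·ln(4) + 8 - 8 ≈ -11.0904.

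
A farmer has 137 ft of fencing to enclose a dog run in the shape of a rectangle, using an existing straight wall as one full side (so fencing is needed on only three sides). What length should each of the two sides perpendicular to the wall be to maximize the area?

Let the sides perpendicular to the wall have length x and the parallel side y, so 2x + y = 137 and the area is A = xy = x(137 − 2x).
A'(x) = 137 − 4x = 0 gives x = 137/4, and A''(x) = −4 < 0 confirms a maximum.
Then y = 137 − 2·137/4 = 137/2 and A = 18769/8.

137/4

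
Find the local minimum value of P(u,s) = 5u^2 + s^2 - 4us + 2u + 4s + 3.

-26

∂P/∂u = 10u - 4s + 2 = 0 and ∂P/∂s = -4u + 2s + 4 = 0, so (u, s) = (-5, -12).
The Hessian has P_{uu} = 10, P_{ss} = 2, P_{us} = -4, giving D = 4 > 0 with P_{uu} > 0, so the point is a local minimum.
P(-5, -12) = -26.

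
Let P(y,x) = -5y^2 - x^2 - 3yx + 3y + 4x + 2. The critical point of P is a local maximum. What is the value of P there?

75/11

∂P/∂y = -10y - 3x + 3 = 0 and ∂P/∂x = -3y - 2x + 4 = 0, so (y, x) = (-6/11, 31/11).
The Hessian has P_{yy} = -10, P_{xx} = -2, P_{yx} = -3, giving D = 11 > 0 with P_{yy} < 0, so the point is a local maximum.
P(-6/11, 31/11) = 75/11.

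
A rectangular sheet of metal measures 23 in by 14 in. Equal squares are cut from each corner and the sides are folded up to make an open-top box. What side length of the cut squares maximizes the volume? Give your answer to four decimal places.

With cut size x, the volume is V(x) = x(23 − 2x)(14 − 2x) for 0 < x < 7.
V'(x) = 12x^2 − 148x + 322. Setting V'(x) = 0 gives x ≈ 2.8209 (the root in (0, 7)).
V''(x) = 24x − 148 is negative there, so this is the maximum; V ≈ 409.2655.

2.8209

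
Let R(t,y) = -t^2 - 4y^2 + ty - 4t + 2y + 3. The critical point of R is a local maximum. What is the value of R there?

∂R/∂t = -2t + y - 4 = 0 and ∂R/∂y = t - 8y + 2 = 0, so (t, y) = (-2, 0).
The Hessian has R_{tt} = -2, R_{yy} = -8, R_{ty} = 1, giving D = 15 > 0 with R_{tt} < 0, so the point is a local maximum.
R(-2, 0) = 7.

7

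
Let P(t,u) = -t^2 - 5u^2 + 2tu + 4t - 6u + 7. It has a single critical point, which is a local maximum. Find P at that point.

45/4

∂P/∂t = -2t + 2u + 4 = 0 and ∂P/∂u = 2t - 10u - 6 = 0, so (t, u) = (7/4, -1/4).
The Hessian has P_{tt} = -2, P_{uu} = -10, P_{tu} = 2, giving D = 16 > 0 with P_{tt} < 0, so the point is a local maximum.
P(7/4, -1/4) = 45/4.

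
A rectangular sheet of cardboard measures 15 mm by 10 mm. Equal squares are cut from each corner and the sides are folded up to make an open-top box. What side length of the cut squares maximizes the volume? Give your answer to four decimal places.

With cut size x, the volume is V(x) = x(15 − 2x)(10 − 2x) for 0 < x < 5.
V'(x) = 12x^2 − 100x + 150. Setting V'(x) = 0 gives x ≈ 1.9619 (the root in (0, 5)).
V''(x) = 24x − 100 is negative there, so this is the maximum; V ≈ 132.0382.

1.9619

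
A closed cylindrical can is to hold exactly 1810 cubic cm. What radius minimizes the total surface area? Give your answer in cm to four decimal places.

6.6044

With radius r and height h, πr²h = 1810 so h = 1810/(πr²), and S(r) = 2πr² + 2πrh = 2πr² + 2·1810/r.
S'(r) = 4πr − 2·1810/r² = 0 ⇒ r³ = 1810/(2π), so r ≈ 6.6044 and h = 2r ≈ 13.2088.
S''(r) = 4π + 4·1810/r³ > 0, so this is the minimum; S ≈ 822.1800.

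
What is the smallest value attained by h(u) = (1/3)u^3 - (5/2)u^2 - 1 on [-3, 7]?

h'(u) = u^2 - 5u, which vanishes at u = 0 and u = 5.
Candidates: h(-3) = -65/2, h(0) = -1, h(5) = -131/6, h(7) = -55/6.
The minimum over the interval is -65/2, attained at u = -3.

-65/2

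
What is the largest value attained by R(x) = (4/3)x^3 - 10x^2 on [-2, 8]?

The derivative is 4x^2 - 20x, which vanishes at x = 0 and x = 5.
Candidates: R(-2) = -152/3, R(0) = 0, R(5) = -250/3, R(8) = 128/3.
The maximum over the interval is 128/3, attained at x = 8.

128/3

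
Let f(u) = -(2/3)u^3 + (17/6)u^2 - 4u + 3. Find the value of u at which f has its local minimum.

f'(u) = -2u^2 + (17/3)u - 4 = 0 at u = 4/3, 3/2.
f''(u) = -4u + 17/3. f''(4/3) = 1/3 > 0 ⇒ local minimum; f''(3/2) = -1/3 < 0 ⇒ local maximum.
Thus f has its local minimum at u = 4/3, with value 91/81.

4/3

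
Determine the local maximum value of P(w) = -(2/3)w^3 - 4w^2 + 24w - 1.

Critical points: P'(w) = -2w^2 - 8w + 24 vanishes at w = -6, 2.
Since P''(w) = -4w - 8, we get P''(-6) = 16 > 0 ⇒ local minimum; P''(2) = -16 < 0 ⇒ local maximum.
So the local maximum value is P(2) = 77/3.

77/3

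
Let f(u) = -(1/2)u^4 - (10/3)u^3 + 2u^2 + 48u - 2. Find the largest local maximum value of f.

Critical points: f'(u) = -2u^3 - 10u^2 + 4u + 48 vanishes at u = -4, -3, 2.
Second-derivative test with f''(u) = -6u^2 - 20u + 4: f''(-4) = -12 < 0 ⇒ local maximum; f''(-3) = 10 > 0 ⇒ local minimum; f''(2) = -60 < 0 ⇒ local maximum.
Thus f has its largest local maximum at u = 2, with value 202/3.

202/3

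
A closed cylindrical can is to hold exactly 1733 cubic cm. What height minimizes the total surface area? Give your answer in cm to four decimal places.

With radius r and height h, πr²h = 1733 so h = 1733/(πr²), and S(r) = 2πr² + 2πrh = 2πr² + 2·1733/r.
S'(r) = 4πr − 2·1733/r² = 0 ⇒ r³ = 1733/(2π), so r ≈ 6.5094 and h = 2r ≈ 13.0188.
S''(r) = 4π + 4·1733/r³ > 0, so this is the minimum; S ≈ 798.6937.

13.0188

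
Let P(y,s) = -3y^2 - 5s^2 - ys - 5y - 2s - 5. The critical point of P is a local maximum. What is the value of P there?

∂P/∂y = -6y - s - 5 = 0 and ∂P/∂s = -y - 10s - 2 = 0, so (y, s) = (-48/59, -7/59).
The Hessian has P_{yy} = -6, P_{ss} = -10, P_{ys} = -1, giving D = 59 > 0 with P_{yy} < 0, so the point is a local maximum.
P(-48/59, -7/59) = -168/59.

-168/59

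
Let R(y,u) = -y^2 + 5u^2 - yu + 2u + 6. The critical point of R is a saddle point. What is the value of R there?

122/21

∂R/∂y = -2y - u = 0 and ∂R/∂u = -y + 10u + 2 = 0, so (y, u) = (2/21, -4/21).
The Hessian has R_{yy} = -2, R_{uu} = 10, R_{yu} = -1, giving D = -21 < 0, so the point is a saddle point.
R(2/21, -4/21) = 122/21.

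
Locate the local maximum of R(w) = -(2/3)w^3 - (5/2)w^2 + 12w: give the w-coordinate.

R'(w) = -2w^2 - 5w + 12 = 0 at w = -4, 3/2.
Since R''(w) = -4w - 5, we get R''(-4) = 11 > 0 ⇒ local minimum; R''(3/2) = -11 < 0 ⇒ local maximum.
So the local maximum value is R(3/2) = 81/8.

3/2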